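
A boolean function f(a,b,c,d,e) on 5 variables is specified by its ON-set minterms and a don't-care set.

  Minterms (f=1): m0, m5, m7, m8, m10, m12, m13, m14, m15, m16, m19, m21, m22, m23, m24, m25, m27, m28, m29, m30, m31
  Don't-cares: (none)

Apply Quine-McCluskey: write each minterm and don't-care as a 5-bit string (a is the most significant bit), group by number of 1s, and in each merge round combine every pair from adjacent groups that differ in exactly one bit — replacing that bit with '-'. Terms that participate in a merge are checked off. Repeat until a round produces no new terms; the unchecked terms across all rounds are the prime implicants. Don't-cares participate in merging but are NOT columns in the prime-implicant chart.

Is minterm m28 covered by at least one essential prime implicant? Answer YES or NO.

[col 0] 00000*, 00101*, 00111*, 01000*, 01010*, 01100*, 01101*, 01110*, 01111*, 10000*, 10011*, 10101*, 10110*, 10111*, 11000*, 11001*, 11011*, 11100*, 11101*, 11110*, 11111*
[col 1] -0000*, -0101*, -0111*, -1000*, -1100*, -1101*, -1110*, -1111*, 0-000*, 0-101*, 0-111*, 001-1*, 01-00*, 01-10*, 010-0*, 011-0*, 011-1*, 0110-*, 0111-*, 1-000*, 1-011*, 1-101*, 1-110*, 1-111*, 10-11*, 101-1*, 1011-*, 11-00*, 11-01*, 11-11*, 110-1*, 1100-*, 111-0*, 111-1*, 1110-*, 1111-*
[col 2] --000, --101*, --111*, -01-1*, -1-00, -11-0*, -11-1*, -110-*, -111-*, 0-1-1*, 01--0, 011--*, 1--11, 1-1-1*, 1-11-, 11--1, 11-0-, 111--*
[col 3] --1-1, -11--
Prime implicants: --000, --1-1, -1-00, -11--, 01--0, 1--11, 1-11-, 11--1, 11-0-
PI chart (minterm → PIs covering it):
  0 | --000  (sole → essential)
  5 | --1-1  (sole → essential)
  7 | --1-1  (sole → essential)
  8 | --000,-1-00,01--0
  10 | 01--0  (sole → essential)
  12 | -1-00,-11--,01--0
  13 | --1-1,-11--
  14 | -11--,01--0
  15 | --1-1,-11--
  16 | --000  (sole → essential)
  19 | 1--11  (sole → essential)
  21 | --1-1  (sole → essential)
  22 | 1-11-  (sole → essential)
  23 | --1-1,1--11,1-11-
  24 | --000,-1-00,11-0-
  25 | 11--1,11-0-
  27 | 1--11,11--1
  28 | -1-00,-11--,11-0-
  29 | --1-1,-11--,11--1,11-0-
  30 | -11--,1-11-
  31 | --1-1,-11--,1--11,1-11-,11--1
Essential prime implicants: --000, --1-1, 01--0, 1--11, 1-11-

NO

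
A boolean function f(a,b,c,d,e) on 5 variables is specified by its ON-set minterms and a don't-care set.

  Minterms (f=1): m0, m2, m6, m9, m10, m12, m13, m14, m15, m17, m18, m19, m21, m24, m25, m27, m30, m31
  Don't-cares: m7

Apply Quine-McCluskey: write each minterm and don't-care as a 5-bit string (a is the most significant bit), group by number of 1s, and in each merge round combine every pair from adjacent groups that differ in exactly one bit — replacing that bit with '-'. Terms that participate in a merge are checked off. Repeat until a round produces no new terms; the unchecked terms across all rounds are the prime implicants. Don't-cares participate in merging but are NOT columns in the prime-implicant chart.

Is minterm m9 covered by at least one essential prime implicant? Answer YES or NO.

Round 0: 00000✓ 00010✓ 00110✓ 00111✓ 01001✓ 01010✓ 01100✓ 01101✓ 01110✓ 01111✓ 10001✓ 10010✓ 10011✓ 10101✓ 11000✓ 11001✓ 11011✓ 11110✓ 11111✓
Round 1: -0010 -1001 -1110✓ -1111✓ 0-010✓ 0-110✓ 0-111✓ 00-10✓ 000-0 0011-✓ 01-01 01-10✓ 011-0✓ 011-1✓ 0110-✓ 0111-✓ 1-001✓ 1-011✓ 10-01 100-1✓ 1001- 11-11 110-1✓ 1100- 1111-✓
Round 2: -111- 0--10 0-11- 011-- 1-0-1
PIs = {-0010, -1001, -111-, 0--10, 0-11-, 000-0, 01-01, 011--, 1-0-1, 10-01, 1001-, 11-11, 1100-}
Coverage chart:
  m0: 000-0 ←essential
  m2: -0010,0--10,000-0
  m6: 0--10,0-11-
  m9: -1001,01-01
  m10: 0--10 ←essential
  m12: 011-- ←essential
  m13: 01-01,011--
  m14: -111-,0--10,0-11-,011--
  m15: -111-,0-11-,011--
  m17: 1-0-1,10-01
  m18: -0010,1001-
  m19: 1-0-1,1001-
  m21: 10-01 ←essential
  m24: 1100- ←essential
  m25: -1001,1-0-1,1100-
  m27: 1-0-1,11-11
  m30: -111- ←essential
  m31: -111-,11-11
Essential: -111-, 0--10, 000-0, 011--, 10-01, 1100-

NO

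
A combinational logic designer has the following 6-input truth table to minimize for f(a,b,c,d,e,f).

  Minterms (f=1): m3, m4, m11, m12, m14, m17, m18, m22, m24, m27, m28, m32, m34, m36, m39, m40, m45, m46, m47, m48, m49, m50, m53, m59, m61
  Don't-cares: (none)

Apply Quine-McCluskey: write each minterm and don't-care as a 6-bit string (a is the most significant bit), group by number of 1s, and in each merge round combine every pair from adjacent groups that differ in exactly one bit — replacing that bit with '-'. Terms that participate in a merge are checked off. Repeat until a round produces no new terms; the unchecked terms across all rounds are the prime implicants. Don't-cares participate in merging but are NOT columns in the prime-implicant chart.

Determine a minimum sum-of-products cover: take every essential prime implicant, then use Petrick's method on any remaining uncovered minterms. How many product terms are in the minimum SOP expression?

size-2^0 implicants → 000011(✓)  000100(✓)  001011(✓)  001100(✓)  001110(✓)  010001(✓)  010010(✓)  010110(✓)  011000(✓)  011011(✓)  011100(✓)  100000(✓)  100010(✓)  100100(✓)  100111(✓)  101000(✓)  101101(✓)  101110(✓)  101111(✓)  110000(✓)  110001(✓)  110010(✓)  110101(✓)  111011(✓)  111101(✓)
size-2^1 implicants → -00100  -01110  -10001  -10010  -11011  0-1011  0-1100  00-011  00-100  0011-0  010-10  011-00  1-0000(✓)  1-0010(✓)  1-1101  10-000  10-111  100-00  1000-0(✓)  1011-1  10111-  11-101  110-01  1100-0(✓)  11000-
size-2^2 implicants → 1-00-0
Unchecked terms (primes): -00100, -01110, -10001, -10010, -11011, 0-1011, 0-1100, 00-011, 00-100, 0011-0, 010-10, 011-00, 1-00-0, 1-1101, 10-000, 10-111, 100-00, 1011-1, 10111-, 11-101, 110-01, 11000-
Minterm coverage:
  m3 ⊆ 00-011 [E]
  m4 ⊆ -00100,00-100
  m11 ⊆ 0-1011,00-011
  m12 ⊆ 0-1100,00-100,0011-0
  m14 ⊆ -01110,0011-0
  m17 ⊆ -10001 [E]
  m18 ⊆ -10010,010-10
  m22 ⊆ 010-10 [E]
  m24 ⊆ 011-00 [E]
  m27 ⊆ -11011,0-1011
  m28 ⊆ 0-1100,011-00
  m32 ⊆ 1-00-0,10-000,100-00
  m34 ⊆ 1-00-0 [E]
  m36 ⊆ -00100,100-00
  m39 ⊆ 10-111 [E]
  m40 ⊆ 10-000 [E]
  m45 ⊆ 1-1101,1011-1
  m46 ⊆ -01110,10111-
  m47 ⊆ 10-111,1011-1,10111-
  m48 ⊆ 1-00-0,11000-
  m49 ⊆ -10001,110-01,11000-
  m50 ⊆ -10010,1-00-0
  m53 ⊆ 11-101,110-01
  m59 ⊆ -11011 [E]
  m61 ⊆ 1-1101,11-101
E = {-10001, -11011, 00-011, 010-10, 011-00, 1-00-0, 10-000, 10-111}
Petrick residual → -00100, -01110, 0-1100, 1-1101, 11-101
Cover = b'c'de'f' + b'cdef' + bc'd'e'f + bcd'ef + a'cde'f' + a'b'd'ef + a'bc'ef' + a'bce'f' + ac'd'f' + acde'f + ab'd'e'f' + ab'def + abde'f  |cover|=13

13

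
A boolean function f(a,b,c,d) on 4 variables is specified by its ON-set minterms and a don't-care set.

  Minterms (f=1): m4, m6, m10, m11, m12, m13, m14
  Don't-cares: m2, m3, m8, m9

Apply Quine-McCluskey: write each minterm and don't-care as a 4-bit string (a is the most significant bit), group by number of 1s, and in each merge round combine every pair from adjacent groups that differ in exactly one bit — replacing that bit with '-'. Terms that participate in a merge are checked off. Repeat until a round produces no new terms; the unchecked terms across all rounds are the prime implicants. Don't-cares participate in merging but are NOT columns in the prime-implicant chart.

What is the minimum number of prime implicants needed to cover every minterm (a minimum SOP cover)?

[col 0] 0010*, 0011*, 0100*, 0110*, 1000*, 1001*, 1010*, 1011*, 1100*, 1101*, 1110*
[col 1] -010*, -011*, -100*, -110*, 0-10*, 001-*, 01-0*, 1-00*, 1-01*, 1-10*, 10-0*, 10-1*, 100-*, 101-*, 11-0*, 110-*
[col 2] --10, -01-, -1-0, 1--0, 1-0-, 10--
Prime implicants: --10, -01-, -1-0, 1--0, 1-0-, 10--
PI chart (minterm → PIs covering it):
  4 | -1-0  (sole → essential)
  6 | --10,-1-0
  10 | --10,-01-,1--0,10--
  11 | -01-,10--
  12 | -1-0,1--0,1-0-
  13 | 1-0-  (sole → essential)
  14 | --10,-1-0,1--0
Essential prime implicants: -1-0, 1-0-
Petrick residual → -01-
Minimum SOP uses 3 PIs: b'c + bd' + ac'

3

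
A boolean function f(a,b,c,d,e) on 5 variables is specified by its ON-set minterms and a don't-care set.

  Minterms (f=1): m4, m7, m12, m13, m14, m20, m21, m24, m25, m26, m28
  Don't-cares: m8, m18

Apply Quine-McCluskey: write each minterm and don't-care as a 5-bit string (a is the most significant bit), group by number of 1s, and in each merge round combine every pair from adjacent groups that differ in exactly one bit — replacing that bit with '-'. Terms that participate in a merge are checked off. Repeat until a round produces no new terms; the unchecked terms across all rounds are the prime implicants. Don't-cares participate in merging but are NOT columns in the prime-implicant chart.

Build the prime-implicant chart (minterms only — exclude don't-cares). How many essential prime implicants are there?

size-2^0 implicants → 00100(✓)  00111  01000(✓)  01100(✓)  01101(✓)  01110(✓)  10010(✓)  10100(✓)  10101(✓)  11000(✓)  11001(✓)  11010(✓)  11100(✓)
size-2^1 implicants → -0100(✓)  -1000(✓)  -1100(✓)  0-100(✓)  01-00(✓)  011-0  0110-  1-010  1-100(✓)  1010-  11-00(✓)  110-0  1100-
size-2^2 implicants → --100  -1-00
Unchecked terms (primes): --100, -1-00, 00111, 011-0, 0110-, 1-010, 1010-, 110-0, 1100-
Minterm coverage:
  m4 ⊆ --100 [E]
  m7 ⊆ 00111 [E]
  m12 ⊆ --100,-1-00,011-0,0110-
  m13 ⊆ 0110- [E]
  m14 ⊆ 011-0 [E]
  m20 ⊆ --100,1010-
  m21 ⊆ 1010- [E]
  m24 ⊆ -1-00,110-0,1100-
  m25 ⊆ 1100- [E]
  m26 ⊆ 1-010,110-0
  m28 ⊆ --100,-1-00
E = {--100, 00111, 011-0, 0110-, 1010-, 1100-}

6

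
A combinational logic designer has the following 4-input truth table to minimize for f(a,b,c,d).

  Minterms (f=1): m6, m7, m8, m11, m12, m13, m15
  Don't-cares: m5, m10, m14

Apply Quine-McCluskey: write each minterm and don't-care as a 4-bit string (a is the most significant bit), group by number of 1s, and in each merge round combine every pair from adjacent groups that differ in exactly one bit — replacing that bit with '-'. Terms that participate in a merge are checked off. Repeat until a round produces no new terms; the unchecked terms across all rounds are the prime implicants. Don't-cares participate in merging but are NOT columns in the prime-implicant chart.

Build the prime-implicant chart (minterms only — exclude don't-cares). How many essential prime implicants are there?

[col 0] 0101*, 0110*, 0111*, 1000*, 1010*, 1011*, 1100*, 1101*, 1110*, 1111*
[col 1] -101*, -110*, -111*, 01-1*, 011-*, 1-00*, 1-10*, 1-11*, 10-0*, 101-*, 11-0*, 11-1*, 110-*, 111-*
[col 2] -1-1, -11-, 1--0, 1-1-, 11--
Prime implicants: -1-1, -11-, 1--0, 1-1-, 11--
PI chart (minterm → PIs covering it):
  6 | -11-  (sole → essential)
  7 | -1-1,-11-
  8 | 1--0  (sole → essential)
  11 | 1-1-  (sole → essential)
  12 | 1--0,11--
  13 | -1-1,11--
  15 | -1-1,-11-,1-1-,11--
Essential prime implicants: -11-, 1--0, 1-1-

3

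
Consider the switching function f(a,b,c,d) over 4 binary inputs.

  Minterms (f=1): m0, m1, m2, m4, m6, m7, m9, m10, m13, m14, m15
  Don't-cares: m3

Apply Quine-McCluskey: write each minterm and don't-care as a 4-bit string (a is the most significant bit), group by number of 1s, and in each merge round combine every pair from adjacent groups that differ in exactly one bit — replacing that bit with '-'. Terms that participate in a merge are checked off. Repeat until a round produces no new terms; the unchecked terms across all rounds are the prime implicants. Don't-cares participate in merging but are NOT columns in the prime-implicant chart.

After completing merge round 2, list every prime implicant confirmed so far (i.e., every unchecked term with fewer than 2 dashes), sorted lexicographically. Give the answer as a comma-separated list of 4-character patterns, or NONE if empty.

-001, 1-01, 11-1

size-2^0 implicants → 0000(✓)  0001(✓)  0010(✓)  0011(✓)  0100(✓)  0110(✓)  0111(✓)  1001(✓)  1010(✓)  1101(✓)  1110(✓)  1111(✓)
size-2^1 implicants → -001  -010(✓)  -110(✓)  -111(✓)  0-00(✓)  0-10(✓)  0-11(✓)  00-0(✓)  00-1(✓)  000-(✓)  001-(✓)  01-0(✓)  011-(✓)  1-01  1-10(✓)  11-1  111-(✓)
size-2^2 implicants → --10  -11-  0--0  0-1-  00--
Unchecked terms (primes): --10, -001, -11-, 0--0, 0-1-, 00--, 1-01, 11-1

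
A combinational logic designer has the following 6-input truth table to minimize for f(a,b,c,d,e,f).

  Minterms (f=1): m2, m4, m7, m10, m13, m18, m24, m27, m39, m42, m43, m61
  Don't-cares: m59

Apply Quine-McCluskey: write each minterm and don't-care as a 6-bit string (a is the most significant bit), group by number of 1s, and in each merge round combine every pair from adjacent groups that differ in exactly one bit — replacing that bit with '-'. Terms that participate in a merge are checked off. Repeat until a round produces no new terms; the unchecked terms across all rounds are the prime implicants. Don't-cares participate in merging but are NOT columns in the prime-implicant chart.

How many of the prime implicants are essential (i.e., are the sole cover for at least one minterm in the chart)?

size-2^0 implicants → 000010(✓)  000100  000111(✓)  001010(✓)  001101  010010(✓)  011000  011011(✓)  100111(✓)  101010(✓)  101011(✓)  111011(✓)  111101
size-2^1 implicants → -00111  -01010  -11011  0-0010  00-010  1-1011  10101-
Unchecked terms (primes): -00111, -01010, -11011, 0-0010, 00-010, 000100, 001101, 011000, 1-1011, 10101-, 111101
Minterm coverage:
  m2 ⊆ 0-0010,00-010
  m4 ⊆ 000100 [E]
  m7 ⊆ -00111 [E]
  m10 ⊆ -01010,00-010
  m13 ⊆ 001101 [E]
  m18 ⊆ 0-0010 [E]
  m24 ⊆ 011000 [E]
  m27 ⊆ -11011 [E]
  m39 ⊆ -00111 [E]
  m42 ⊆ -01010,10101-
  m43 ⊆ 1-1011,10101-
  m61 ⊆ 111101 [E]
E = {-00111, -11011, 0-0010, 000100, 001101, 011000, 111101}

7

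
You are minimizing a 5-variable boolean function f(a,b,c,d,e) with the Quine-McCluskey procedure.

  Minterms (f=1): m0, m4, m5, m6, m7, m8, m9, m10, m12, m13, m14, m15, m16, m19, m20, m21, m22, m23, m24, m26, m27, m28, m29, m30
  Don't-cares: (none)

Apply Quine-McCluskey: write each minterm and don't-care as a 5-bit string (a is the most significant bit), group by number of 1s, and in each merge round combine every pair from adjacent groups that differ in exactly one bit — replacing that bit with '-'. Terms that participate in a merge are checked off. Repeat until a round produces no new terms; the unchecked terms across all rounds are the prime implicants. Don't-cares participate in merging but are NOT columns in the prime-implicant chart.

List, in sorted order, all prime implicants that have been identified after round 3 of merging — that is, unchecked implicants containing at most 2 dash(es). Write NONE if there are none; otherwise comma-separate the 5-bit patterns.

size-2^0 implicants → 00000(✓)  00100(✓)  00101(✓)  00110(✓)  00111(✓)  01000(✓)  01001(✓)  01010(✓)  01100(✓)  01101(✓)  01110(✓)  01111(✓)  10000(✓)  10011(✓)  10100(✓)  10101(✓)  10110(✓)  10111(✓)  11000(✓)  11010(✓)  11011(✓)  11100(✓)  11101(✓)  11110(✓)
size-2^1 implicants → -0000(✓)  -0100(✓)  -0101(✓)  -0110(✓)  -0111(✓)  -1000(✓)  -1010(✓)  -1100(✓)  -1101(✓)  -1110(✓)  0-000(✓)  0-100(✓)  0-101(✓)  0-110(✓)  0-111(✓)  00-00(✓)  001-0(✓)  001-1(✓)  0010-(✓)  0011-(✓)  01-00(✓)  01-01(✓)  01-10(✓)  010-0(✓)  0100-(✓)  011-0(✓)  011-1(✓)  0110-(✓)  0111-(✓)  1-000(✓)  1-011  1-100(✓)  1-101(✓)  1-110(✓)  10-00(✓)  10-11  101-0(✓)  101-1(✓)  1010-(✓)  1011-(✓)  11-00(✓)  11-10(✓)  110-0(✓)  1101-  111-0(✓)  1110-(✓)
size-2^2 implicants → --000(✓)  --100(✓)  --101(✓)  --110(✓)  -0-00(✓)  -01-0(✓)  -01-1(✓)  -010-(✓)  -011-(✓)  -1-00(✓)  -1-10(✓)  -10-0(✓)  -11-0(✓)  -110-(✓)  0--00(✓)  0-1-0(✓)  0-1-1(✓)  0-10-(✓)  0-11-(✓)  001--(✓)  01--0(✓)  01-0-  011--(✓)  1--00(✓)  1-1-0(✓)  1-10-(✓)  101--(✓)  11--0(✓)
size-2^3 implicants → ---00  --1-0  --10-  -01--  -1--0  0-1--
Unchecked terms (primes): ---00, --1-0, --10-, -01--, -1--0, 0-1--, 01-0-, 1-011, 10-11, 1101-

01-0-, 1-011, 10-11, 1101-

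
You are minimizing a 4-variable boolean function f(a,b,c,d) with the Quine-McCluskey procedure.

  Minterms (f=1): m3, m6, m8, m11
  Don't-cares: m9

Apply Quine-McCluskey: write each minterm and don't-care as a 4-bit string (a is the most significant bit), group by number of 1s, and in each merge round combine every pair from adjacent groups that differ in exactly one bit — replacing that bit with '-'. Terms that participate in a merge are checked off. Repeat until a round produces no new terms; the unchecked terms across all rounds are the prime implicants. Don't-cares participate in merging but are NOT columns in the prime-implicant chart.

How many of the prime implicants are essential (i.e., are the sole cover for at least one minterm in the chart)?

Round 0: 0011✓ 0110 1000✓ 1001✓ 1011✓
Round 1: -011 10-1 100-
PIs = {-011, 0110, 10-1, 100-}
Coverage chart:
  m3: -011 ←essential
  m6: 0110 ←essential
  m8: 100- ←essential
  m11: -011,10-1
Essential: -011, 0110, 100-

3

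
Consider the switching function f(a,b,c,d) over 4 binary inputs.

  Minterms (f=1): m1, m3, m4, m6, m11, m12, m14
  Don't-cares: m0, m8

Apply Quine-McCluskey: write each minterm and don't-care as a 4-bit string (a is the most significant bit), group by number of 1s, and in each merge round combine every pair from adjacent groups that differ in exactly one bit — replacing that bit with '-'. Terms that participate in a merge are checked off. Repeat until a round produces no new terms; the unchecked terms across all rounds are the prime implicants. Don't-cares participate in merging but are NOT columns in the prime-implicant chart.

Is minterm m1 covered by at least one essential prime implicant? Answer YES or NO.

Round 0: 0000✓ 0001✓ 0011✓ 0100✓ 0110✓ 1000✓ 1011✓ 1100✓ 1110✓
Round 1: -000✓ -011 -100✓ -110✓ 0-00✓ 00-1 000- 01-0✓ 1-00✓ 11-0✓
Round 2: --00 -1-0
PIs = {--00, -011, -1-0, 00-1, 000-}
Coverage chart:
  m1: 00-1,000-
  m3: -011,00-1
  m4: --00,-1-0
  m6: -1-0 ←essential
  m11: -011 ←essential
  m12: --00,-1-0
  m14: -1-0 ←essential
Essential: -011, -1-0

NO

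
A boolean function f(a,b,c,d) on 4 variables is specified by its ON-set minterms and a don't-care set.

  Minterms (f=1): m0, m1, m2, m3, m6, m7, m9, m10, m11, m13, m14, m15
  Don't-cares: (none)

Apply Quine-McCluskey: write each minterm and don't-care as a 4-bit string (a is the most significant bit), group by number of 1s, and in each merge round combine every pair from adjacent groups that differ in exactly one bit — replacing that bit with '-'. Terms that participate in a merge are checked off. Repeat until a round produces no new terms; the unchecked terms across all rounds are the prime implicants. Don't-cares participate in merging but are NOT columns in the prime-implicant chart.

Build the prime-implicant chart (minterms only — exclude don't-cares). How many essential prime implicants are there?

[col 0] 0000*, 0001*, 0010*, 0011*, 0110*, 0111*, 1001*, 1010*, 1011*, 1101*, 1110*, 1111*
[col 1] -001*, -010*, -011*, -110*, -111*, 0-10*, 0-11*, 00-0*, 00-1*, 000-*, 001-*, 011-*, 1-01*, 1-10*, 1-11*, 10-1*, 101-*, 11-1*, 111-*
[col 2] --10*, --11*, -0-1, -01-*, -11-*, 0-1-*, 00--, 1--1, 1-1-*
[col 3] --1-
Prime implicants: --1-, -0-1, 00--, 1--1
PI chart (minterm → PIs covering it):
  0 | 00--  (sole → essential)
  1 | -0-1,00--
  2 | --1-,00--
  3 | --1-,-0-1,00--
  6 | --1-  (sole → essential)
  7 | --1-  (sole → essential)
  9 | -0-1,1--1
  10 | --1-  (sole → essential)
  11 | --1-,-0-1,1--1
  13 | 1--1  (sole → essential)
  14 | --1-  (sole → essential)
  15 | --1-,1--1
Essential prime implicants: --1-, 00--, 1--1

3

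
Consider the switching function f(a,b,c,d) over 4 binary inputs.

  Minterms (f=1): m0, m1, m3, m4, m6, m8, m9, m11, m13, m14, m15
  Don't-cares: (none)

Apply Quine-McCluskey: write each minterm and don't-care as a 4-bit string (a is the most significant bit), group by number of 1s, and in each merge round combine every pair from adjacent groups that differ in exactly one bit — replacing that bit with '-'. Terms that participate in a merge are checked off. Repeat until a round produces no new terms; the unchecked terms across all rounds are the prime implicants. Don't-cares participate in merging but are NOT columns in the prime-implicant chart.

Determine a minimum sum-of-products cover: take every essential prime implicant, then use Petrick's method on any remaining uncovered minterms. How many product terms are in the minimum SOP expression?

5

size-2^0 implicants → 0000(✓)  0001(✓)  0011(✓)  0100(✓)  0110(✓)  1000(✓)  1001(✓)  1011(✓)  1101(✓)  1110(✓)  1111(✓)
size-2^1 implicants → -000(✓)  -001(✓)  -011(✓)  -110  0-00  00-1(✓)  000-(✓)  01-0  1-01(✓)  1-11(✓)  10-1(✓)  100-(✓)  11-1(✓)  111-
size-2^2 implicants → -0-1  -00-  1--1
Unchecked terms (primes): -0-1, -00-, -110, 0-00, 01-0, 1--1, 111-
Minterm coverage:
  m0 ⊆ -00-,0-00
  m1 ⊆ -0-1,-00-
  m3 ⊆ -0-1 [E]
  m4 ⊆ 0-00,01-0
  m6 ⊆ -110,01-0
  m8 ⊆ -00- [E]
  m9 ⊆ -0-1,-00-,1--1
  m11 ⊆ -0-1,1--1
  m13 ⊆ 1--1 [E]
  m14 ⊆ -110,111-
  m15 ⊆ 1--1,111-
E = {-0-1, -00-, 1--1}
Petrick residual → -110, 0-00
Cover = b'd + b'c' + bcd' + a'c'd' + ad  |cover|=5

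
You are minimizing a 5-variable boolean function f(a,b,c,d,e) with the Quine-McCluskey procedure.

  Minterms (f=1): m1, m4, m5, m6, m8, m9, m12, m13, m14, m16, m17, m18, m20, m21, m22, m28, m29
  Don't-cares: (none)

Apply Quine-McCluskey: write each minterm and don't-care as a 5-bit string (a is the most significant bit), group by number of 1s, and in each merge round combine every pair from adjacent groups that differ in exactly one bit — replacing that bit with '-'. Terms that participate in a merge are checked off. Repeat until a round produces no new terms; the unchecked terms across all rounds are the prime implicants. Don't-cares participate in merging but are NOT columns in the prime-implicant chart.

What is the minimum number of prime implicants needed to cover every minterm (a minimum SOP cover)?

5

[col 0] 00001*, 00100*, 00101*, 00110*, 01000*, 01001*, 01100*, 01101*, 01110*, 10000*, 10001*, 10010*, 10100*, 10101*, 10110*, 11100*, 11101*
[col 1] -0001*, -0100*, -0101*, -0110*, -1100*, -1101*, 0-001*, 0-100*, 0-101*, 0-110*, 00-01*, 001-0*, 0010-*, 01-00*, 01-01*, 0100-*, 011-0*, 0110-*, 1-100*, 1-101*, 10-00*, 10-01*, 10-10*, 100-0*, 1000-*, 101-0*, 1010-*, 1110-*
[col 2] --100*, --101*, -0-01, -01-0, -010-*, -110-*, 0--01, 0-1-0, 0-10-*, 01-0-, 1-10-*, 10--0, 10-0-
[col 3] --10-
Prime implicants: --10-, -0-01, -01-0, 0--01, 0-1-0, 01-0-, 10--0, 10-0-
PI chart (minterm → PIs covering it):
  1 | -0-01,0--01
  4 | --10-,-01-0,0-1-0
  5 | --10-,-0-01,0--01
  6 | -01-0,0-1-0
  8 | 01-0-  (sole → essential)
  9 | 0--01,01-0-
  12 | --10-,0-1-0,01-0-
  13 | --10-,0--01,01-0-
  14 | 0-1-0  (sole → essential)
  16 | 10--0,10-0-
  17 | -0-01,10-0-
  18 | 10--0  (sole → essential)
  20 | --10-,-01-0,10--0,10-0-
  21 | --10-,-0-01,10-0-
  22 | -01-0,10--0
  28 | --10-  (sole → essential)
  29 | --10-  (sole → essential)
Essential prime implicants: --10-, 0-1-0, 01-0-, 10--0
Petrick residual → -0-01
Minimum SOP uses 5 PIs: cd' + b'd'e + a'ce' + a'bd' + ab'e'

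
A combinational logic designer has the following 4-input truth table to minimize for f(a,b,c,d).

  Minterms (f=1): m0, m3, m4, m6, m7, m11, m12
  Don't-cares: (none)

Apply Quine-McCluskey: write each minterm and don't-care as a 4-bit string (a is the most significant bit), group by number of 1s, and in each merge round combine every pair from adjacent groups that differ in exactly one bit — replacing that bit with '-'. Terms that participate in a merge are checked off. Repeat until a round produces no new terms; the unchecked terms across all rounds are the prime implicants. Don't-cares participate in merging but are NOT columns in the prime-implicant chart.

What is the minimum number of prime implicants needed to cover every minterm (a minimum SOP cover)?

Round 0: 0000✓ 0011✓ 0100✓ 0110✓ 0111✓ 1011✓ 1100✓
Round 1: -011 -100 0-00 0-11 01-0 011-
PIs = {-011, -100, 0-00, 0-11, 01-0, 011-}
Coverage chart:
  m0: 0-00 ←essential
  m3: -011,0-11
  m4: -100,0-00,01-0
  m6: 01-0,011-
  m7: 0-11,011-
  m11: -011 ←essential
  m12: -100 ←essential
Essential: -011, -100, 0-00
Petrick residual → 011-
Min cover (4 terms): b'cd + bc'd' + a'c'd' + a'bc

4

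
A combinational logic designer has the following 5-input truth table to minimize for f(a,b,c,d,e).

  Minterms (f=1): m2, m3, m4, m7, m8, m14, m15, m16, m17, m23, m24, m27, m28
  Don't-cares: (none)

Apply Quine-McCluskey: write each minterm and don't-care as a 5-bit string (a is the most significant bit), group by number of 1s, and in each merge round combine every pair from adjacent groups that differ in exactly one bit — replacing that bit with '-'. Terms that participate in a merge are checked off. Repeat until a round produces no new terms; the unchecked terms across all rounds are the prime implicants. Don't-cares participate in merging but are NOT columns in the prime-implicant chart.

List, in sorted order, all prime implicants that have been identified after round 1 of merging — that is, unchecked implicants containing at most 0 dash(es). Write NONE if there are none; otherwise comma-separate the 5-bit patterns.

Round 0: 00010✓ 00011✓ 00100 00111✓ 01000✓ 01110✓ 01111✓ 10000✓ 10001✓ 10111✓ 11000✓ 11011 11100✓
Round 1: -0111 -1000 0-111 00-11 0001- 0111- 1-000 1000- 11-00
PIs = {-0111, -1000, 0-111, 00-11, 0001-, 00100, 0111-, 1-000, 1000-, 11-00, 11011}

00100, 11011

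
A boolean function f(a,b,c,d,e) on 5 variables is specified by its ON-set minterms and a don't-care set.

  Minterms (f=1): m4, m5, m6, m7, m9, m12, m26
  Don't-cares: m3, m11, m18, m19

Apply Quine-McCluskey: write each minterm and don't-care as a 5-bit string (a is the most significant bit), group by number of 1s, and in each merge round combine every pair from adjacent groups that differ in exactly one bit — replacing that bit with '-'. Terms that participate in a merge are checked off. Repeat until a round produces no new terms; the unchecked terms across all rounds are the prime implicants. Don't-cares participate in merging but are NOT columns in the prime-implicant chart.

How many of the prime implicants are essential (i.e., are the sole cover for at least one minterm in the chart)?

[col 0] 00011*, 00100*, 00101*, 00110*, 00111*, 01001*, 01011*, 01100*, 10010*, 10011*, 11010*
[col 1] -0011, 0-011, 0-100, 00-11, 001-0*, 001-1*, 0010-*, 0011-*, 010-1, 1-010, 1001-
[col 2] 001--
Prime implicants: -0011, 0-011, 0-100, 00-11, 001--, 010-1, 1-010, 1001-
PI chart (minterm → PIs covering it):
  4 | 0-100,001--
  5 | 001--  (sole → essential)
  6 | 001--  (sole → essential)
  7 | 00-11,001--
  9 | 010-1  (sole → essential)
  12 | 0-100  (sole → essential)
  26 | 1-010  (sole → essential)
Essential prime implicants: 0-100, 001--, 010-1, 1-010

4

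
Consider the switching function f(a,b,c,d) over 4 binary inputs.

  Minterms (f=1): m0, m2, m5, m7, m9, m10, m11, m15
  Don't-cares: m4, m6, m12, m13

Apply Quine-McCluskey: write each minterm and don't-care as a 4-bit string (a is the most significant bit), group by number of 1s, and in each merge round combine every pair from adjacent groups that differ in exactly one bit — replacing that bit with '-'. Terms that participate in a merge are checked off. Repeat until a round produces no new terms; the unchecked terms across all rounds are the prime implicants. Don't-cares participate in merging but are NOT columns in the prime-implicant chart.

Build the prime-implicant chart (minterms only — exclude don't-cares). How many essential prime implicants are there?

2

size-2^0 implicants → 0000(✓)  0010(✓)  0100(✓)  0101(✓)  0110(✓)  0111(✓)  1001(✓)  1010(✓)  1011(✓)  1100(✓)  1101(✓)  1111(✓)
size-2^1 implicants → -010  -100(✓)  -101(✓)  -111(✓)  0-00(✓)  0-10(✓)  00-0(✓)  01-0(✓)  01-1(✓)  010-(✓)  011-(✓)  1-01(✓)  1-11(✓)  10-1(✓)  101-  11-1(✓)  110-(✓)
size-2^2 implicants → -1-1  -10-  0--0  01--  1--1
Unchecked terms (primes): -010, -1-1, -10-, 0--0, 01--, 1--1, 101-
Minterm coverage:
  m0 ⊆ 0--0 [E]
  m2 ⊆ -010,0--0
  m5 ⊆ -1-1,-10-,01--
  m7 ⊆ -1-1,01--
  m9 ⊆ 1--1 [E]
  m10 ⊆ -010,101-
  m11 ⊆ 1--1,101-
  m15 ⊆ -1-1,1--1
E = {0--0, 1--1}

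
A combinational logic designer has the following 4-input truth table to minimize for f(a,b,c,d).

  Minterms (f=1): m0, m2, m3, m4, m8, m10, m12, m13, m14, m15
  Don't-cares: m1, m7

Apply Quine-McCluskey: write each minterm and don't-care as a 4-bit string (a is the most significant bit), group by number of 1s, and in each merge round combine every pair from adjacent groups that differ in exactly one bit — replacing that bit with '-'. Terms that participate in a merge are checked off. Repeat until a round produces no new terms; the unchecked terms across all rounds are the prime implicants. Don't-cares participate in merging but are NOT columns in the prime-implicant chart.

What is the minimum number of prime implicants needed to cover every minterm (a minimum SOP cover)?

4

Round 0: 0000✓ 0001✓ 0010✓ 0011✓ 0100✓ 0111✓ 1000✓ 1010✓ 1100✓ 1101✓ 1110✓ 1111✓
Round 1: -000✓ -010✓ -100✓ -111 0-00✓ 0-11 00-0✓ 00-1✓ 000-✓ 001-✓ 1-00✓ 1-10✓ 10-0✓ 11-0✓ 11-1✓ 110-✓ 111-✓
Round 2: --00 -0-0 00-- 1--0 11--
PIs = {--00, -0-0, -111, 0-11, 00--, 1--0, 11--}
Coverage chart:
  m0: --00,-0-0,00--
  m2: -0-0,00--
  m3: 0-11,00--
  m4: --00 ←essential
  m8: --00,-0-0,1--0
  m10: -0-0,1--0
  m12: --00,1--0,11--
  m13: 11-- ←essential
  m14: 1--0,11--
  m15: -111,11--
Essential: --00, 11--
Petrick residual → -0-0, 0-11
Min cover (4 terms): c'd' + b'd' + a'cd + ab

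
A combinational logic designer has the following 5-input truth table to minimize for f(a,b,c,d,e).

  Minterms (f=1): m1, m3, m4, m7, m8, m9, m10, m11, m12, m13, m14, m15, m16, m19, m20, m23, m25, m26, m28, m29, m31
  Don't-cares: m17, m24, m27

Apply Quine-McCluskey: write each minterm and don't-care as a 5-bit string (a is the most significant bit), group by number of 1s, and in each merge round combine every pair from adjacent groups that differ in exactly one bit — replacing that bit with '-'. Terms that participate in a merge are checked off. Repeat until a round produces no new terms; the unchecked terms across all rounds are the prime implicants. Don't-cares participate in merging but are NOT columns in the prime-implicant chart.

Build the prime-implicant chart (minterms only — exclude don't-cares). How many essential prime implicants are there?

size-2^0 implicants → 00001(✓)  00011(✓)  00100(✓)  00111(✓)  01000(✓)  01001(✓)  01010(✓)  01011(✓)  01100(✓)  01101(✓)  01110(✓)  01111(✓)  10000(✓)  10001(✓)  10011(✓)  10100(✓)  10111(✓)  11000(✓)  11001(✓)  11010(✓)  11011(✓)  11100(✓)  11101(✓)  11111(✓)
size-2^1 implicants → -0001(✓)  -0011(✓)  -0100(✓)  -0111(✓)  -1000(✓)  -1001(✓)  -1010(✓)  -1011(✓)  -1100(✓)  -1101(✓)  -1111(✓)  0-001(✓)  0-011(✓)  0-100(✓)  0-111(✓)  00-11(✓)  000-1(✓)  01-00(✓)  01-01(✓)  01-10(✓)  01-11(✓)  010-0(✓)  010-1(✓)  0100-(✓)  0101-(✓)  011-0(✓)  011-1(✓)  0110-(✓)  0111-(✓)  1-000(✓)  1-001(✓)  1-011(✓)  1-100(✓)  1-111(✓)  10-00(✓)  10-11(✓)  100-1(✓)  1000-(✓)  11-00(✓)  11-01(✓)  11-11(✓)  110-0(✓)  110-1(✓)  1100-(✓)  1101-(✓)  111-1(✓)  1110-(✓)
size-2^2 implicants → --001(✓)  --011(✓)  --100  --111(✓)  -0-11(✓)  -00-1(✓)  -1-00(✓)  -1-01(✓)  -1-11(✓)  -10-0(✓)  -10-1(✓)  -100-(✓)  -101-(✓)  -11-1(✓)  -110-(✓)  0--11(✓)  0-0-1(✓)  01--0(✓)  01--1(✓)  01-0-(✓)  01-1-(✓)  010--(✓)  011--(✓)  1--00  1--11(✓)  1-0-1(✓)  1-00-  11--1(✓)  11-0-(✓)  110--(✓)
size-2^3 implicants → ---11  --0-1  -1--1  -1-0-  -10--  01---
Unchecked terms (primes): ---11, --0-1, --100, -1--1, -1-0-, -10--, 01---, 1--00, 1-00-
Minterm coverage:
  m1 ⊆ --0-1 [E]
  m3 ⊆ ---11,--0-1
  m4 ⊆ --100 [E]
  m7 ⊆ ---11 [E]
  m8 ⊆ -1-0-,-10--,01---
  m9 ⊆ --0-1,-1--1,-1-0-,-10--,01---
  m10 ⊆ -10--,01---
  m11 ⊆ ---11,--0-1,-1--1,-10--,01---
  m12 ⊆ --100,-1-0-,01---
  m13 ⊆ -1--1,-1-0-,01---
  m14 ⊆ 01--- [E]
  m15 ⊆ ---11,-1--1,01---
  m16 ⊆ 1--00,1-00-
  m19 ⊆ ---11,--0-1
  m20 ⊆ --100,1--00
  m23 ⊆ ---11 [E]
  m25 ⊆ --0-1,-1--1,-1-0-,-10--,1-00-
  m26 ⊆ -10-- [E]
  m28 ⊆ --100,-1-0-,1--00
  m29 ⊆ -1--1,-1-0-
  m31 ⊆ ---11,-1--1
E = {---11, --0-1, --100, -10--, 01---}

5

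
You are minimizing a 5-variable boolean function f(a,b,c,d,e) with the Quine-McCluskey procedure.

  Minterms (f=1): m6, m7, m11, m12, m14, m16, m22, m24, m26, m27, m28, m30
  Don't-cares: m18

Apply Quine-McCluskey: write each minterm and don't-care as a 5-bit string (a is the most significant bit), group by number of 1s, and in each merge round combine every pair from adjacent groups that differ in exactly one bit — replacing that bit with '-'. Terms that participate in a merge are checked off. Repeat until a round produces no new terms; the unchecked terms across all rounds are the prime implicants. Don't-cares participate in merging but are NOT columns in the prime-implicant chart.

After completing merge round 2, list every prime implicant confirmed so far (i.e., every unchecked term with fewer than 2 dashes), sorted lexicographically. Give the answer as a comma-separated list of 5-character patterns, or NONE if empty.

-1011, 0011-, 1101-

size-2^0 implicants → 00110(✓)  00111(✓)  01011(✓)  01100(✓)  01110(✓)  10000(✓)  10010(✓)  10110(✓)  11000(✓)  11010(✓)  11011(✓)  11100(✓)  11110(✓)
size-2^1 implicants → -0110(✓)  -1011  -1100(✓)  -1110(✓)  0-110(✓)  0011-  011-0(✓)  1-000(✓)  1-010(✓)  1-110(✓)  10-10(✓)  100-0(✓)  11-00(✓)  11-10(✓)  110-0(✓)  1101-  111-0(✓)
size-2^2 implicants → --110  -11-0  1--10  1-0-0  11--0
Unchecked terms (primes): --110, -1011, -11-0, 0011-, 1--10, 1-0-0, 11--0, 1101-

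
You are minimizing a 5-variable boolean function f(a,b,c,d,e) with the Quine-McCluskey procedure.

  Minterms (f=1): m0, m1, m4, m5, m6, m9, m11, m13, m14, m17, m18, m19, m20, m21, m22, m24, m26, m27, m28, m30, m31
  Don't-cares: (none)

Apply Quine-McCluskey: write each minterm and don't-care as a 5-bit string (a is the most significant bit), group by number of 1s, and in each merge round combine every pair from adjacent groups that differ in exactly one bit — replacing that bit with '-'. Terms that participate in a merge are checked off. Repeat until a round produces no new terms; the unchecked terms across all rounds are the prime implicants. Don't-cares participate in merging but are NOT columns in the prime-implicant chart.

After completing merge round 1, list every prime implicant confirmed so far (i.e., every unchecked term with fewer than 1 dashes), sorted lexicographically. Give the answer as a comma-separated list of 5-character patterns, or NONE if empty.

NONE

size-2^0 implicants → 00000(✓)  00001(✓)  00100(✓)  00101(✓)  00110(✓)  01001(✓)  01011(✓)  01101(✓)  01110(✓)  10001(✓)  10010(✓)  10011(✓)  10100(✓)  10101(✓)  10110(✓)  11000(✓)  11010(✓)  11011(✓)  11100(✓)  11110(✓)  11111(✓)
size-2^1 implicants → -0001(✓)  -0100(✓)  -0101(✓)  -0110(✓)  -1011  -1110(✓)  0-001(✓)  0-101(✓)  0-110(✓)  00-00(✓)  00-01(✓)  0000-(✓)  001-0(✓)  0010-(✓)  01-01(✓)  010-1  1-010(✓)  1-011(✓)  1-100(✓)  1-110(✓)  10-01(✓)  10-10(✓)  100-1  1001-(✓)  101-0(✓)  1010-(✓)  11-00(✓)  11-10(✓)  11-11(✓)  110-0(✓)  1101-(✓)  111-0(✓)  1111-(✓)
size-2^2 implicants → --110  -0-01  -01-0  -010-  0--01  00-0-  1--10  1-01-  1-1-0  11--0  11-1-
Unchecked terms (primes): --110, -0-01, -01-0, -010-, -1011, 0--01, 00-0-, 010-1, 1--10, 1-01-, 1-1-0, 100-1, 11--0, 11-1-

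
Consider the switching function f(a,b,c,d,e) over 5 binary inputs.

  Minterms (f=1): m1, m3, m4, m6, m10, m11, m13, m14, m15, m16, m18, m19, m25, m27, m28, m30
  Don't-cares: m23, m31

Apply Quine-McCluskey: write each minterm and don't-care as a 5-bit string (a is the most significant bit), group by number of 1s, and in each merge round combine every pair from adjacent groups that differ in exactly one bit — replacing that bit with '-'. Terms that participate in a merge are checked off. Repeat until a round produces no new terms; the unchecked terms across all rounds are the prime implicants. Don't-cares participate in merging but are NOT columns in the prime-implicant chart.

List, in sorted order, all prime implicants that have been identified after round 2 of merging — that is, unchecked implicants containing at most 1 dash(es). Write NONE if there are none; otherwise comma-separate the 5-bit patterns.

0-110, 000-1, 001-0, 011-1, 100-0, 1001-, 110-1, 111-0

size-2^0 implicants → 00001(✓)  00011(✓)  00100(✓)  00110(✓)  01010(✓)  01011(✓)  01101(✓)  01110(✓)  01111(✓)  10000(✓)  10010(✓)  10011(✓)  10111(✓)  11001(✓)  11011(✓)  11100(✓)  11110(✓)  11111(✓)
size-2^1 implicants → -0011(✓)  -1011(✓)  -1110(✓)  -1111(✓)  0-011(✓)  0-110  000-1  001-0  01-10(✓)  01-11(✓)  0101-(✓)  011-1  0111-(✓)  1-011(✓)  1-111(✓)  10-11(✓)  100-0  1001-  11-11(✓)  110-1  111-0  1111-(✓)
size-2^2 implicants → --011  -1-11  -111-  01-1-  1--11
Unchecked terms (primes): --011, -1-11, -111-, 0-110, 000-1, 001-0, 01-1-, 011-1, 1--11, 100-0, 1001-, 110-1, 111-0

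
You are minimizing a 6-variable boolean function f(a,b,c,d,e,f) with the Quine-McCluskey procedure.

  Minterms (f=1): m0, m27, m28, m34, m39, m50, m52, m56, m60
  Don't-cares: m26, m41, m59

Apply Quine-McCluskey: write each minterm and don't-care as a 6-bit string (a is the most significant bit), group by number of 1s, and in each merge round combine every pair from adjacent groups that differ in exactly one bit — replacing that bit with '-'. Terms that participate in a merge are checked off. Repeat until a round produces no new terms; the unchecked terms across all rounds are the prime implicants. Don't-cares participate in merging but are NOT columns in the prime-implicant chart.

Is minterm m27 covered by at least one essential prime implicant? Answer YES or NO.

[col 0] 000000, 011010*, 011011*, 011100*, 100010*, 100111, 101001, 110010*, 110100*, 111000*, 111011*, 111100*
[col 1] -11011, -11100, 01101-, 1-0010, 11-100, 111-00
Prime implicants: -11011, -11100, 000000, 01101-, 1-0010, 100111, 101001, 11-100, 111-00
PI chart (minterm → PIs covering it):
  0 | 000000  (sole → essential)
  27 | -11011,01101-
  28 | -11100  (sole → essential)
  34 | 1-0010  (sole → essential)
  39 | 100111  (sole → essential)
  50 | 1-0010  (sole → essential)
  52 | 11-100  (sole → essential)
  56 | 111-00  (sole → essential)
  60 | -11100,11-100,111-00
Essential prime implicants: -11100, 000000, 1-0010, 100111, 11-100, 111-00

NO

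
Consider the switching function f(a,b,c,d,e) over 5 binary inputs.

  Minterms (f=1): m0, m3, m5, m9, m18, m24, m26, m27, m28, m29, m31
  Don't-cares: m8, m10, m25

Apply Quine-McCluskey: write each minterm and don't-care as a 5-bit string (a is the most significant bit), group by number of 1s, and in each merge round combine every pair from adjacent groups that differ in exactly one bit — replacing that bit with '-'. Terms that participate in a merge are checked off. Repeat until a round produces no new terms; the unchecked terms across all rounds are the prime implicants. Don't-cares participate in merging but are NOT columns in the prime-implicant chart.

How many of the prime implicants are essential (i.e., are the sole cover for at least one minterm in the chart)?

7

[col 0] 00000*, 00011, 00101, 01000*, 01001*, 01010*, 10010*, 11000*, 11001*, 11010*, 11011*, 11100*, 11101*, 11111*
[col 1] -1000*, -1001*, -1010*, 0-000, 010-0*, 0100-*, 1-010, 11-00*, 11-01*, 11-11*, 110-0*, 110-1*, 1100-*, 1101-*, 111-1*, 1110-*
[col 2] -10-0, -100-, 11--1, 11-0-, 110--
Prime implicants: -10-0, -100-, 0-000, 00011, 00101, 1-010, 11--1, 11-0-, 110--
PI chart (minterm → PIs covering it):
  0 | 0-000  (sole → essential)
  3 | 00011  (sole → essential)
  5 | 00101  (sole → essential)
  9 | -100-  (sole → essential)
  18 | 1-010  (sole → essential)
  24 | -10-0,-100-,11-0-,110--
  26 | -10-0,1-010,110--
  27 | 11--1,110--
  28 | 11-0-  (sole → essential)
  29 | 11--1,11-0-
  31 | 11--1  (sole → essential)
Essential prime implicants: -100-, 0-000, 00011, 00101, 1-010, 11--1, 11-0-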